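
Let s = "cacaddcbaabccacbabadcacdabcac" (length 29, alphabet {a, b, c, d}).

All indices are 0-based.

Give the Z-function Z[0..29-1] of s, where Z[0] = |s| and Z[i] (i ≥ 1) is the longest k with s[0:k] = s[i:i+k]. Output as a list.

Z[0]=29
i=1: i≥r, start 0; Z[1]=0
i=2: i≥r, start 0; Z[2]=2 extend→box=[2,4)
i=3: min(r-i=1, Z[1]=0)=0; Z[3]=0
i=4: i≥r, start 0; Z[4]=0
i=5: i≥r, start 0; Z[5]=0
i=6: i≥r, start 0; Z[6]=1 extend→box=[6,7)
i=7: i≥r, start 0; Z[7]=0
i=8: i≥r, start 0; Z[8]=0
i=9: i≥r, start 0; Z[9]=0
i=10: i≥r, start 0; Z[10]=0
i=11: i≥r, start 0; Z[11]=1 extend→box=[11,12)
i=12: i≥r, start 0; Z[12]=3 extend→box=[12,15)
i=13: min(r-i=2, Z[1]=0)=0; Z[13]=0
i=14: min(r-i=1, Z[2]=2)=1; Z[14]=1
i=15: i≥r, start 0; Z[15]=0
i=16: i≥r, start 0; Z[16]=0
i=17: i≥r, start 0; Z[17]=0
i=18: i≥r, start 0; Z[18]=0
i=19: i≥r, start 0; Z[19]=0
i=20: i≥r, start 0; Z[20]=3 extend→box=[20,23)
i=21: min(r-i=2, Z[1]=0)=0; Z[21]=0
i=22: min(r-i=1, Z[2]=2)=1; Z[22]=1
i=23: i≥r, start 0; Z[23]=0
i=24: i≥r, start 0; Z[24]=0
i=25: i≥r, start 0; Z[25]=0
i=26: i≥r, start 0; Z[26]=3 extend→box=[26,29)
i=27: min(r-i=2, Z[1]=0)=0; Z[27]=0
i=28: min(r-i=1, Z[2]=2)=1; Z[28]=1

[29, 0, 2, 0, 0, 0, 1, 0, 0, 0, 0, 1, 3, 0, 1, 0, 0, 0, 0, 0, 3, 0, 1, 0, 0, 0, 3, 0, 1]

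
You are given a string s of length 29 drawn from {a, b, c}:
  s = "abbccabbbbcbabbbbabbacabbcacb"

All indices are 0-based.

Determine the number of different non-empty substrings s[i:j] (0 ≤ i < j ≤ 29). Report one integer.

371

sorted suffixes:
  #0 SA[0]=17  'abbacabbcacb'
  #1 SA[1]=12  'abbbbabbacabbcacb'
  #2 SA[2]=5  'abbbbcbabbbbabbacabbcacb'
  #3 SA[3]=22  'abbcacb'
  #4 SA[4]=0  'abbccabbbbcbabbbbabbacabbcacb'
  #5 SA[5]=20  'acabbcacb'
  #6 SA[6]=26  'acb'
  #7 SA[7]=28  'b'
  #8 SA[8]=16  'babbacabbcacb'
  #9 SA[9]=11  'babbbbabbacabbcacb'
  #10 SA[10]=19  'bacabbcacb'
  #11 SA[11]=15  'bbabbacabbcacb'
  #12 SA[12]=18  'bbacabbcacb'
  #13 SA[13]=14  'bbbabbacabbcacb'
  #14 SA[14]=13  'bbbbabbacabbcacb'
  #15 SA[15]=6  'bbbbcbabbbbabbacabbcacb'
  #16 SA[16]=7  'bbbcbabbbbabbacabbcacb'
  #17 SA[17]=23  'bbcacb'
  #18 SA[18]=8  'bbcbabbbbabbacabbcacb'
  #19 SA[19]=1  'bbccabbbbcbabbbbabbacabbcacb'
  #20 SA[20]=24  'bcacb'
  #21 SA[21]=9  'bcbabbbbabbacabbcacb'
  #22 SA[22]=2  'bccabbbbcbabbbbabbacabbcacb'
  #23 SA[23]=4  'cabbbbcbabbbbabbacabbcacb'
  #24 SA[24]=21  'cabbcacb'
  #25 SA[25]=25  'cacb'
  #26 SA[26]=27  'cb'
  #27 SA[27]=10  'cbabbbbabbacabbcacb'
  #28 SA[28]=3  'ccabbbbcbabbbbabbacabbcacb'

SA = [17, 12, 5, 22, 0, 20, 26, 28, 16, 11, 19, 15, 18, 14, 13, 6, 7, 23, 8, 1, 24, 9, 2, 4, 21, 25, 27, 10, 3]
rank  pair      lcp
   1  s[17:],s[12:]  3  'abb'
   2  s[12:],s[5:]  5  'abbbb'
   3  s[5:],s[22:]  3  'abb'
   4  s[22:],s[0:]  4  'abbc'
   5  s[0:],s[20:]  1  'a'
   6  s[20:],s[26:]  2  'ac'
   7  s[26:],s[28:]  0  ''
   8  s[28:],s[16:]  1  'b'
   9  s[16:],s[11:]  4  'babb'
  10  s[11:],s[19:]  2  'ba'
  11  s[19:],s[15:]  1  'b'
  12  s[15:],s[18:]  3  'bba'
  13  s[18:],s[14:]  2  'bb'
  14  s[14:],s[13:]  3  'bbb'
  15  s[13:],s[6:]  4  'bbbb'
  16  s[6:],s[7:]  3  'bbb'
  17  s[7:],s[23:]  2  'bb'
  18  s[23:],s[8:]  3  'bbc'
  19  s[8:],s[1:]  3  'bbc'
  20  s[1:],s[24:]  1  'b'
  21  s[24:],s[9:]  2  'bc'
  22  s[9:],s[2:]  2  'bc'
  23  s[2:],s[4:]  0  ''
  24  s[4:],s[21:]  4  'cabb'
  25  s[21:],s[25:]  2  'ca'
  26  s[25:],s[27:]  1  'c'
  27  s[27:],s[10:]  2  'cb'
  28  s[10:],s[3:]  1  'c'

n(n+1)/2 = 29·30/2 = 435
Σ LCP = 0 + 3 + 5 + 3 + 4 + 1 + 2 + 0 + 1 + 4 + 2 + 1 + 3 + 2 + 3 + 4 + 3 + 2 + 3 + 3 + 1 + 2 + 2 + 0 + 4 + 2 + 1 + 2 + 1 = 64
distinct = 435 − 64 = 371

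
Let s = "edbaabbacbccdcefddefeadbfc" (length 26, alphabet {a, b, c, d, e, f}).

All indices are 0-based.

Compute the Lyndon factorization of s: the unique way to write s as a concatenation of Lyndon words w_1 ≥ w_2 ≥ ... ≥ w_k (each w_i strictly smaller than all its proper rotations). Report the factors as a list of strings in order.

emit factor 1: 'e' (i=0, period=1)
emit factor 2: 'd' (i=1, period=1)
emit factor 3: 'b' (i=2, period=1)
emit factor 4: 'aabbacbccdcefddefeadbfc' (i=3, period=23)

["e", "d", "b", "aabbacbccdcefddefeadbfc"]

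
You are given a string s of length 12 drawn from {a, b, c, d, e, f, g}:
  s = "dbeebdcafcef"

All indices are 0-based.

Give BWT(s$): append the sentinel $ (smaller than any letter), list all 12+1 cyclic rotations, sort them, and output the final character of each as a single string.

fceddf$bebcea

rank  rotation       last
    0  $dbeebdcafcef  f
    1  afcef$dbeebdc  c
    2  bdcafcef$dbee  e
    3  beebdcafcef$d  d
    4  cafcef$dbeebd  d
    5  cef$dbeebdcaf  f
    6  dbeebdcafcef$  $
    7  dcafcef$dbeeb  b
    8  ebdcafcef$dbe  e
    9  eebdcafcef$db  b
   10  ef$dbeebdcafc  c
   11  f$dbeebdcafce  e
   12  fcef$dbeebdca  a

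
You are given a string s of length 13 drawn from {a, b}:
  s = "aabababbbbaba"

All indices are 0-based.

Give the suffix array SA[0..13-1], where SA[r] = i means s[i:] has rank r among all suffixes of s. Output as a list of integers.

[12, 0, 10, 1, 3, 5, 11, 9, 2, 4, 8, 7, 6]

rank | idx | suffix
   0 |  12 | a
   1 |   0 | aabababbbbaba
   2 |  10 | aba
   3 |   1 | abababbbbaba
   4 |   3 | ababbbbaba
   5 |   5 | abbbbaba
   6 |  11 | ba
   7 |   9 | baba
   8 |   2 | bababbbbaba
   9 |   4 | babbbbaba
  10 |   8 | bbaba
  11 |   7 | bbbaba
  12 |   6 | bbbbaba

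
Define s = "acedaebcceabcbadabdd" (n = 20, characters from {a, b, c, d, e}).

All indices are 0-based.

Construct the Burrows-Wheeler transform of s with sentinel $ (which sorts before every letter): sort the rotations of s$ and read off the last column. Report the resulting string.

rank  rotation               last
    0  $acedaebcceabcbadabdd  d
    1  abcbadabdd$acedaebcce  e
    2  abdd$acedaebcceabcbad  d
    3  acedaebcceabcbadabdd$  $
    4  adabdd$acedaebcceabcb  b
    5  aebcceabcbadabdd$aced  d
    6  badabdd$acedaebcceabc  c
    7  bcbadabdd$acedaebccea  a
    8  bcceabcbadabdd$acedae  e
    9  bdd$acedaebcceabcbada  a
   10  cbadabdd$acedaebcceab  b
   11  cceabcbadabdd$acedaeb  b
   12  ceabcbadabdd$acedaebc  c
   13  cedaebcceabcbadabdd$a  a
   14  d$acedaebcceabcbadabd  d
   15  dabdd$acedaebcceabcba  a
   16  daebcceabcbadabdd$ace  e
   17  dd$acedaebcceabcbadab  b
   18  eabcbadabdd$acedaebcc  c
   19  ebcceabcbadabdd$aceda  a
   20  edaebcceabcbadabdd$ac  c

ded$bdcaeabbcadaebcac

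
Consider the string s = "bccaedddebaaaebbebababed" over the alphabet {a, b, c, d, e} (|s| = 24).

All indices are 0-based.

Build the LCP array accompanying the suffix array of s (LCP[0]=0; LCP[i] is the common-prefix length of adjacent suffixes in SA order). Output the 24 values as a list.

rank | idx | suffix
   0 |  10 | aaaebbebababed
   1 |  11 | aaebbebababed
   2 |  18 | ababed
   3 |  20 | abed
   4 |  12 | aebbebababed
   5 |   3 | aedddebaaaebbebababed
   6 |   9 | baaaebbebababed
   7 |  17 | bababed
   8 |  19 | babed
   9 |  14 | bbebababed
  10 |   0 | bccaedddebaaaebbebababed
  11 |  15 | bebababed
  12 |  21 | bed
  13 |   2 | caedddebaaaebbebababed
  14 |   1 | ccaedddebaaaebbebababed
  15 |  23 | d
  16 |   5 | dddebaaaebbebababed
  17 |   6 | ddebaaaebbebababed
  18 |   7 | debaaaebbebababed
  19 |   8 | ebaaaebbebababed
  20 |  16 | ebababed
  21 |  13 | ebbebababed
  22 |  22 | ed
  23 |   4 | edddebaaaebbebababed

SA = [10, 11, 18, 20, 12, 3, 9, 17, 19, 14, 0, 15, 21, 2, 1, 23, 5, 6, 7, 8, 16, 13, 22, 4]
i: (SA[i-1],SA[i]) lcp shared
  1: (10,11) 2 'aa'
  2: (11,18) 1 'a'
  3: (18,20) 2 'ab'
  4: (20,12) 1 'a'
  5: (12,3) 2 'ae'
  6: (3,9) 0 ''
  7: (9,17) 2 'ba'
  8: (17,19) 3 'bab'
  9: (19,14) 1 'b'
  10: (14,0) 1 'b'
  11: (0,15) 1 'b'
  12: (15,21) 2 'be'
  13: (21,2) 0 ''
  14: (2,1) 1 'c'
  15: (1,23) 0 ''
  16: (23,5) 1 'd'
  17: (5,6) 2 'dd'
  18: (6,7) 1 'd'
  19: (7,8) 0 ''
  20: (8,16) 3 'eba'
  21: (16,13) 2 'eb'
  22: (13,22) 1 'e'
  23: (22,4) 2 'ed'

[0, 2, 1, 2, 1, 2, 0, 2, 3, 1, 1, 1, 2, 0, 1, 0, 1, 2, 1, 0, 3, 2, 1, 2]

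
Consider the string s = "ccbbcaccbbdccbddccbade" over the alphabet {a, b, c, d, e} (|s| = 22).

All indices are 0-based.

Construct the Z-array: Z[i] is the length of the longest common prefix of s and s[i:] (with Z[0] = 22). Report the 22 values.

[22, 1, 0, 0, 1, 0, 4, 1, 0, 0, 0, 3, 1, 0, 0, 0, 3, 1, 0, 0, 0, 0]

Z[0]=22
i=1: i≥r, start 0; Z[1]=1 scan→box=[1,2)
i=2: i≥r, start 0; Z[2]=0
i=3: i≥r, start 0; Z[3]=0
i=4: i≥r, start 0; Z[4]=1 scan→box=[4,5)
i=5: i≥r, start 0; Z[5]=0
i=6: i≥r, start 0; Z[6]=4 scan→box=[6,10)
i=7: min(r-i=3, Z[1]=1)=1; Z[7]=1
i=8: min(r-i=2, Z[2]=0)=0; Z[8]=0
i=9: min(r-i=1, Z[3]=0)=0; Z[9]=0
i=10: i≥r, start 0; Z[10]=0
i=11: i≥r, start 0; Z[11]=3 scan→box=[11,14)
i=12: min(r-i=2, Z[1]=1)=1; Z[12]=1
i=13: min(r-i=1, Z[2]=0)=0; Z[13]=0
i=14: i≥r, start 0; Z[14]=0
i=15: i≥r, start 0; Z[15]=0
i=16: i≥r, start 0; Z[16]=3 scan→box=[16,19)
i=17: min(r-i=2, Z[1]=1)=1; Z[17]=1
i=18: min(r-i=1, Z[2]=0)=0; Z[18]=0
i=19: i≥r, start 0; Z[19]=0
i=20: i≥r, start 0; Z[20]=0
i=21: i≥r, start 0; Z[21]=0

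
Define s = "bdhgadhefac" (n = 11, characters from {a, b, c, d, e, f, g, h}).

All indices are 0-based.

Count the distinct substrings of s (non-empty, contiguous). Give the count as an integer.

62

sorted suffixes:
  #0 SA[0]=9  'ac'
  #1 SA[1]=4  'adhefac'
  #2 SA[2]=0  'bdhgadhefac'
  #3 SA[3]=10  'c'
  #4 SA[4]=5  'dhefac'
  #5 SA[5]=1  'dhgadhefac'
  #6 SA[6]=7  'efac'
  #7 SA[7]=8  'fac'
  #8 SA[8]=3  'gadhefac'
  #9 SA[9]=6  'hefac'
  #10 SA[10]=2  'hgadhefac'

SA = [9, 4, 0, 10, 5, 1, 7, 8, 3, 6, 2]
i: (SA[i-1],SA[i]) lcp shared
  1: (9,4) 1 'a'
  2: (4,0) 0 ''
  3: (0,10) 0 ''
  4: (10,5) 0 ''
  5: (5,1) 2 'dh'
  6: (1,7) 0 ''
  7: (7,8) 0 ''
  8: (8,3) 0 ''
  9: (3,6) 0 ''
  10: (6,2) 1 'h'

n(n+1)/2 = 11·12/2 = 66
Σ LCP = 0 + 1 + 0 + 0 + 0 + 2 + 0 + 0 + 0 + 0 + 1 = 4
distinct = 66 − 4 = 62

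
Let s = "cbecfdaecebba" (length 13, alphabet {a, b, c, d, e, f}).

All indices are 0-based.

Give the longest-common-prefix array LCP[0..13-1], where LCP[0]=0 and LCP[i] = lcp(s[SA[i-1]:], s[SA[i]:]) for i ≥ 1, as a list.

[0, 1, 0, 1, 1, 0, 1, 1, 0, 0, 1, 2, 0]

sorted suffixes:
  #0 SA[0]=12  'a'
  #1 SA[1]=6  'aecebba'
  #2 SA[2]=11  'ba'
  #3 SA[3]=10  'bba'
  #4 SA[4]=1  'becfdaecebba'
  #5 SA[5]=0  'cbecfdaecebba'
  #6 SA[6]=8  'cebba'
  #7 SA[7]=3  'cfdaecebba'
  #8 SA[8]=5  'daecebba'
  #9 SA[9]=9  'ebba'
  #10 SA[10]=7  'ecebba'
  #11 SA[11]=2  'ecfdaecebba'
  #12 SA[12]=4  'fdaecebba'

SA = [12, 6, 11, 10, 1, 0, 8, 3, 5, 9, 7, 2, 4]
rank  pair      lcp
   1  s[12:],s[6:]  1  'a'
   2  s[6:],s[11:]  0  ''
   3  s[11:],s[10:]  1  'b'
   4  s[10:],s[1:]  1  'b'
   5  s[1:],s[0:]  0  ''
   6  s[0:],s[8:]  1  'c'
   7  s[8:],s[3:]  1  'c'
   8  s[3:],s[5:]  0  ''
   9  s[5:],s[9:]  0  ''
  10  s[9:],s[7:]  1  'e'
  11  s[7:],s[2:]  2  'ec'
  12  s[2:],s[4:]  0  ''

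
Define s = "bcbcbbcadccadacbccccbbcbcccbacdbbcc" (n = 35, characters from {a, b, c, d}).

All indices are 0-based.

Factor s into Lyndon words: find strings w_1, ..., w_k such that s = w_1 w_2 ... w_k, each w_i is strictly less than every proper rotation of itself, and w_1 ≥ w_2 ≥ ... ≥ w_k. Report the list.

emit factor 1: 'bc' (i=0, period=2)
emit factor 2: 'bc' (i=2, period=2)
emit factor 3: 'bbc' (i=4, period=3)
emit factor 4: 'adcc' (i=7, period=4)
emit factor 5: 'ad' (i=11, period=2)
emit factor 6: 'acbccccbbcbcccbacdbbcc' (i=13, period=22)

["bc", "bc", "bbc", "adcc", "ad", "acbccccbbcbcccbacdbbcc"]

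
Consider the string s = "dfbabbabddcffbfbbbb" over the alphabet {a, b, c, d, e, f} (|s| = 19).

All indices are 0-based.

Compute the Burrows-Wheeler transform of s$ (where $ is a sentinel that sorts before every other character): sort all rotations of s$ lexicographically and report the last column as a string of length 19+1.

rank  rotation              last
    0  $dfbabbabddcffbfbbbb  b
    1  abbabddcffbfbbbb$dfb  b
    2  abddcffbfbbbb$dfbabb  b
    3  b$dfbabbabddcffbfbbb  b
    4  babbabddcffbfbbbb$df  f
    5  babddcffbfbbbb$dfbab  b
    6  bb$dfbabbabddcffbfbb  b
    7  bbabddcffbfbbbb$dfba  a
    8  bbb$dfbabbabddcffbfb  b
    9  bbbb$dfbabbabddcffbf  f
   10  bddcffbfbbbb$dfbabba  a
   11  bfbbbb$dfbabbabddcff  f
   12  cffbfbbbb$dfbabbabdd  d
   13  dcffbfbbbb$dfbabbabd  d
   14  ddcffbfbbbb$dfbabbab  b
   15  dfbabbabddcffbfbbbb$  $
   16  fbabbabddcffbfbbbb$d  d
   17  fbbbb$dfbabbabddcffb  b
   18  fbfbbbb$dfbabbabddcf  f
   19  ffbfbbbb$dfbabbabddc  c

bbbbfbbabfafddb$dbfc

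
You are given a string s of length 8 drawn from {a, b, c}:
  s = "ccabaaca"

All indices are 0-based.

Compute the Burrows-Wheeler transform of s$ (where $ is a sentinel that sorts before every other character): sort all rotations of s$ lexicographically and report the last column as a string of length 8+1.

rank  rotation   last
    0  $ccabaaca  a
    1  a$ccabaac  c
    2  aaca$ccab  b
    3  abaaca$cc  c
    4  aca$ccaba  a
    5  baaca$cca  a
    6  ca$ccabaa  a
    7  cabaaca$c  c
    8  ccabaaca$  $

acbcaaac$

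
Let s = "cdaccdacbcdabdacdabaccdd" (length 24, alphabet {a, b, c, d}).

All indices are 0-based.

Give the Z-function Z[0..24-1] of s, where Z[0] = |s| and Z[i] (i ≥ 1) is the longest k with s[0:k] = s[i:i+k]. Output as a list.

[24, 0, 0, 1, 4, 0, 0, 1, 0, 3, 0, 0, 0, 0, 0, 3, 0, 0, 0, 0, 1, 2, 0, 0]

Z[0]=24
i=1: fresh scan; Z[1]=0
i=2: fresh scan; Z[2]=0
i=3: fresh scan; Z[3]=1 extend→box=[3,4)
i=4: fresh scan; Z[4]=4 extend→box=[4,8)
i=5: min(r-i=3, Z[1]=0)=0; Z[5]=0
i=6: min(r-i=2, Z[2]=0)=0; Z[6]=0
i=7: min(r-i=1, Z[3]=1)=1; Z[7]=1
i=8: fresh scan; Z[8]=0
i=9: fresh scan; Z[9]=3 extend→box=[9,12)
i=10: min(r-i=2, Z[1]=0)=0; Z[10]=0
i=11: min(r-i=1, Z[2]=0)=0; Z[11]=0
i=12: fresh scan; Z[12]=0
i=13: fresh scan; Z[13]=0
i=14: fresh scan; Z[14]=0
i=15: fresh scan; Z[15]=3 extend→box=[15,18)
i=16: min(r-i=2, Z[1]=0)=0; Z[16]=0
i=17: min(r-i=1, Z[2]=0)=0; Z[17]=0
i=18: fresh scan; Z[18]=0
i=19: fresh scan; Z[19]=0
i=20: fresh scan; Z[20]=1 extend→box=[20,21)
i=21: fresh scan; Z[21]=2 extend→box=[21,23)
i=22: min(r-i=1, Z[1]=0)=0; Z[22]=0
i=23: fresh scan; Z[23]=0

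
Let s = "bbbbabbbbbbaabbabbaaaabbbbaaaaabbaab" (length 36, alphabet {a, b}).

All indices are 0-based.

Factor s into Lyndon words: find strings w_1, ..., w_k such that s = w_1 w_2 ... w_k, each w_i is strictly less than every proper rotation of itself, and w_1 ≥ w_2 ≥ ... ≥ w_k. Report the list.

emit factor 1: 'b' (i=0, period=1)
emit factor 2: 'b' (i=1, period=1)
emit factor 3: 'b' (i=2, period=1)
emit factor 4: 'b' (i=3, period=1)
emit factor 5: 'abbbbbb' (i=4, period=7)
emit factor 6: 'aabbabb' (i=11, period=7)
emit factor 7: 'aaaabbbb' (i=18, period=8)
emit factor 8: 'aaaaabbaab' (i=26, period=10)

["b", "b", "b", "b", "abbbbbb", "aabbabb", "aaaabbbb", "aaaaabbaab"]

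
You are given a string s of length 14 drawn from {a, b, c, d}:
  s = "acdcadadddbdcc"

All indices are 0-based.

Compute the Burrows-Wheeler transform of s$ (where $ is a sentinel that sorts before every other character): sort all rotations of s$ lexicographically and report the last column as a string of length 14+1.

c$cddcddaadcbda

rank  rotation         last
    0  $acdcadadddbdcc  c
    1  acdcadadddbdcc$  $
    2  adadddbdcc$acdc  c
    3  adddbdcc$acdcad  d
    4  bdcc$acdcadaddd  d
    5  c$acdcadadddbdc  c
    6  cadadddbdcc$acd  d
    7  cc$acdcadadddbd  d
    8  cdcadadddbdcc$a  a
    9  dadddbdcc$acdca  a
   10  dbdcc$acdcadadd  d
   11  dcadadddbdcc$ac  c
   12  dcc$acdcadadddb  b
   13  ddbdcc$acdcadad  d
   14  dddbdcc$acdcada  a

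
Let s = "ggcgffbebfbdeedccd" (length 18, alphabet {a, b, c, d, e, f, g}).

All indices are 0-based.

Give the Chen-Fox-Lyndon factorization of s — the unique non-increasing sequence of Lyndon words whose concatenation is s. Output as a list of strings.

["g", "g", "cgff", "bebf", "bdeedccd"]

emit factor 1: 'g' (i=0, period=1)
emit factor 2: 'g' (i=1, period=1)
emit factor 3: 'cgff' (i=2, period=4)
emit factor 4: 'bebf' (i=6, period=4)
emit factor 5: 'bdeedccd' (i=10, period=8)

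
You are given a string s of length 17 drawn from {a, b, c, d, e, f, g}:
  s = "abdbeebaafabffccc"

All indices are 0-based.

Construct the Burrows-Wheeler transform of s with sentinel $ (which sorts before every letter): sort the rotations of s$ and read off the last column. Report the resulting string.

cb$faeadaccfbebafb

rank  rotation            last
    0  $abdbeebaafabffccc  c
    1  aafabffccc$abdbeeb  b
    2  abdbeebaafabffccc$  $
    3  abffccc$abdbeebaaf  f
    4  afabffccc$abdbeeba  a
    5  baafabffccc$abdbee  e
    6  bdbeebaafabffccc$a  a
    7  beebaafabffccc$abd  d
    8  bffccc$abdbeebaafa  a
    9  c$abdbeebaafabffcc  c
   10  cc$abdbeebaafabffc  c
   11  ccc$abdbeebaafabff  f
   12  dbeebaafabffccc$ab  b
   13  ebaafabffccc$abdbe  e
   14  eebaafabffccc$abdb  b
   15  fabffccc$abdbeebaa  a
   16  fccc$abdbeebaafabf  f
   17  ffccc$abdbeebaafab  b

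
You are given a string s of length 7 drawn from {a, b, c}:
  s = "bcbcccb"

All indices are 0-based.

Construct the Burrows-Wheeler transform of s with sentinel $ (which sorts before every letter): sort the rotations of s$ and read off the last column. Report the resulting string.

bc$ccbcb

rank  rotation  last
    0  $bcbcccb  b
    1  b$bcbccc  c
    2  bcbcccb$  $
    3  bcccb$bc  c
    4  cb$bcbcc  c
    5  cbcccb$b  b
    6  ccb$bcbc  c
    7  cccb$bcb  b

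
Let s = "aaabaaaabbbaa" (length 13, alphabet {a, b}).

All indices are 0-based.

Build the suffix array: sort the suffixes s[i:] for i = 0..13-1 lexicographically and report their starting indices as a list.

rank | idx | suffix
   0 |  12 | a
   1 |  11 | aa
   2 |   4 | aaaabbbaa
   3 |   0 | aaabaaaabbbaa
   4 |   5 | aaabbbaa
   5 |   1 | aabaaaabbbaa
   6 |   6 | aabbbaa
   7 |   2 | abaaaabbbaa
   8 |   7 | abbbaa
   9 |  10 | baa
  10 |   3 | baaaabbbaa
  11 |   9 | bbaa
  12 |   8 | bbbaa

[12, 11, 4, 0, 5, 1, 6, 2, 7, 10, 3, 9, 8]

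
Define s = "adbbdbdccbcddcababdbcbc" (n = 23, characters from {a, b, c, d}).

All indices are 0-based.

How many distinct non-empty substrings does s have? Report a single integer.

246

rank | idx | suffix
   0 |  14 | ababdbcbc
   1 |  16 | abdbcbc
   2 |   0 | adbbdbdccbcddcababdbcbc
   3 |  15 | babdbcbc
   4 |   2 | bbdbdccbcddcababdbcbc
   5 |  21 | bc
   6 |  19 | bcbc
   7 |   9 | bcddcababdbcbc
   8 |  17 | bdbcbc
   9 |   3 | bdbdccbcddcababdbcbc
  10 |   5 | bdccbcddcababdbcbc
  11 |  22 | c
  12 |  13 | cababdbcbc
  13 |  20 | cbc
  14 |   8 | cbcddcababdbcbc
  15 |   7 | ccbcddcababdbcbc
  16 |  10 | cddcababdbcbc
  17 |   1 | dbbdbdccbcddcababdbcbc
  18 |  18 | dbcbc
  19 |   4 | dbdccbcddcababdbcbc
  20 |  12 | dcababdbcbc
  21 |   6 | dccbcddcababdbcbc
  22 |  11 | ddcababdbcbc

SA = [14, 16, 0, 15, 2, 21, 19, 9, 17, 3, 5, 22, 13, 20, 8, 7, 10, 1, 18, 4, 12, 6, 11]
rank  pair      lcp
   1  s[14:],s[16:]  2  'ab'
   2  s[16:],s[0:]  1  'a'
   3  s[0:],s[15:]  0  ''
   4  s[15:],s[2:]  1  'b'
   5  s[2:],s[21:]  1  'b'
   6  s[21:],s[19:]  2  'bc'
   7  s[19:],s[9:]  2  'bc'
   8  s[9:],s[17:]  1  'b'
   9  s[17:],s[3:]  3  'bdb'
  10  s[3:],s[5:]  2  'bd'
  11  s[5:],s[22:]  0  ''
  12  s[22:],s[13:]  1  'c'
  13  s[13:],s[20:]  1  'c'
  14  s[20:],s[8:]  3  'cbc'
  15  s[8:],s[7:]  1  'c'
  16  s[7:],s[10:]  1  'c'
  17  s[10:],s[1:]  0  ''
  18  s[1:],s[18:]  2  'db'
  19  s[18:],s[4:]  2  'db'
  20  s[4:],s[12:]  1  'd'
  21  s[12:],s[6:]  2  'dc'
  22  s[6:],s[11:]  1  'd'

n(n+1)/2 = 23·24/2 = 276
Σ LCP = 0 + 2 + 1 + 0 + 1 + 1 + 2 + 2 + 1 + 3 + 2 + 0 + 1 + 1 + 3 + 1 + 1 + 0 + 2 + 2 + 1 + 2 + 1 = 30
distinct = 276 − 30 = 246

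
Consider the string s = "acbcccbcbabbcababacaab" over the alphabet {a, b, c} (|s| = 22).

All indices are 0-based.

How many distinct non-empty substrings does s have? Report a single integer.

sorted suffixes:
  #0 SA[0]=19  'aab'
  #1 SA[1]=20  'ab'
  #2 SA[2]=13  'ababacaab'
  #3 SA[3]=15  'abacaab'
  #4 SA[4]=9  'abbcababacaab'
  #5 SA[5]=17  'acaab'
  #6 SA[6]=0  'acbcccbcbabbcababacaab'
  #7 SA[7]=21  'b'
  #8 SA[8]=14  'babacaab'
  #9 SA[9]=8  'babbcababacaab'
  #10 SA[10]=16  'bacaab'
  #11 SA[11]=10  'bbcababacaab'
  #12 SA[12]=11  'bcababacaab'
  #13 SA[13]=6  'bcbabbcababacaab'
  #14 SA[14]=2  'bcccbcbabbcababacaab'
  #15 SA[15]=18  'caab'
  #16 SA[16]=12  'cababacaab'
  #17 SA[17]=7  'cbabbcababacaab'
  #18 SA[18]=5  'cbcbabbcababacaab'
  #19 SA[19]=1  'cbcccbcbabbcababacaab'
  #20 SA[20]=4  'ccbcbabbcababacaab'
  #21 SA[21]=3  'cccbcbabbcababacaab'

SA = [19, 20, 13, 15, 9, 17, 0, 21, 14, 8, 16, 10, 11, 6, 2, 18, 12, 7, 5, 1, 4, 3]
i: (SA[i-1],SA[i]) lcp shared
  1: (19,20) 1 'a'
  2: (20,13) 2 'ab'
  3: (13,15) 3 'aba'
  4: (15,9) 2 'ab'
  5: (9,17) 1 'a'
  6: (17,0) 2 'ac'
  7: (0,21) 0 ''
  8: (21,14) 1 'b'
  9: (14,8) 3 'bab'
  10: (8,16) 2 'ba'
  11: (16,10) 1 'b'
  12: (10,11) 1 'b'
  13: (11,6) 2 'bc'
  14: (6,2) 2 'bc'
  15: (2,18) 0 ''
  16: (18,12) 2 'ca'
  17: (12,7) 1 'c'
  18: (7,5) 2 'cb'
  19: (5,1) 3 'cbc'
  20: (1,4) 1 'c'
  21: (4,3) 2 'cc'

n(n+1)/2 = 22·23/2 = 253
Σ LCP = 0 + 1 + 2 + 3 + 2 + 1 + 2 + 0 + 1 + 3 + 2 + 1 + 1 + 2 + 2 + 0 + 2 + 1 + 2 + 3 + 1 + 2 = 34
distinct = 253 − 34 = 219

219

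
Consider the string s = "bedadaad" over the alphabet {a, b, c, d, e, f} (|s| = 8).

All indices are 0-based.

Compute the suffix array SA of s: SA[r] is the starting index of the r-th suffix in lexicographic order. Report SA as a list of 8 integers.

rank | idx | suffix
   0 |   5 | aad
   1 |   6 | ad
   2 |   3 | adaad
   3 |   0 | bedadaad
   4 |   7 | d
   5 |   4 | daad
   6 |   2 | dadaad
   7 |   1 | edadaad

[5, 6, 3, 0, 7, 4, 2, 1]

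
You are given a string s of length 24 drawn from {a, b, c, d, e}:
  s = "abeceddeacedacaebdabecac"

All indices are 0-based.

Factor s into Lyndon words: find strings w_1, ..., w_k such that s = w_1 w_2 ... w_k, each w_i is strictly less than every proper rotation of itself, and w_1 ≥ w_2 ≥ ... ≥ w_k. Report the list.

emit factor 1: 'abeceddeacedacaebd' (i=0, period=18)
emit factor 2: 'abecac' (i=18, period=6)

["abeceddeacedacaebd", "abecac"]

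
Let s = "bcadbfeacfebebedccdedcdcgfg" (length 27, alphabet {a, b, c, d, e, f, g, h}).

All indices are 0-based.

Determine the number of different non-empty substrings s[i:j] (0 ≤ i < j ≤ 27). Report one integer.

349

rank | idx | suffix
   0 |   7 | acfebebedccdedcdcgfg
   1 |   2 | adbfeacfebebedccdedcdcgfg
   2 |   0 | bcadbfeacfebebedccdedcdcgfg
   3 |  11 | bebedccdedcdcgfg
   4 |  13 | bedccdedcdcgfg
   5 |   4 | bfeacfebebedccdedcdcgfg
   6 |   1 | cadbfeacfebebedccdedcdcgfg
   7 |  16 | ccdedcdcgfg
   8 |  21 | cdcgfg
   9 |  17 | cdedcdcgfg
  10 |   8 | cfebebedccdedcdcgfg
  11 |  23 | cgfg
  12 |   3 | dbfeacfebebedccdedcdcgfg
  13 |  15 | dccdedcdcgfg
  14 |  20 | dcdcgfg
  15 |  22 | dcgfg
  16 |  18 | dedcdcgfg
  17 |   6 | eacfebebedccdedcdcgfg
  18 |  10 | ebebedccdedcdcgfg
  19 |  12 | ebedccdedcdcgfg
  20 |  14 | edccdedcdcgfg
  21 |  19 | edcdcgfg
  22 |   5 | feacfebebedccdedcdcgfg
  23 |   9 | febebedccdedcdcgfg
  24 |  25 | fg
  25 |  26 | g
  26 |  24 | gfg

SA = [7, 2, 0, 11, 13, 4, 1, 16, 21, 17, 8, 23, 3, 15, 20, 22, 18, 6, 10, 12, 14, 19, 5, 9, 25, 26, 24]
i: (SA[i-1],SA[i]) lcp shared
  1: (7,2) 1 'a'
  2: (2,0) 0 ''
  3: (0,11) 1 'b'
  4: (11,13) 2 'be'
  5: (13,4) 1 'b'
  6: (4,1) 0 ''
  7: (1,16) 1 'c'
  8: (16,21) 1 'c'
  9: (21,17) 2 'cd'
  10: (17,8) 1 'c'
  11: (8,23) 1 'c'
  12: (23,3) 0 ''
  13: (3,15) 1 'd'
  14: (15,20) 2 'dc'
  15: (20,22) 2 'dc'
  16: (22,18) 1 'd'
  17: (18,6) 0 ''
  18: (6,10) 1 'e'
  19: (10,12) 3 'ebe'
  20: (12,14) 1 'e'
  21: (14,19) 3 'edc'
  22: (19,5) 0 ''
  23: (5,9) 2 'fe'
  24: (9,25) 1 'f'
  25: (25,26) 0 ''
  26: (26,24) 1 'g'

n(n+1)/2 = 27·28/2 = 378
Σ LCP = 0 + 1 + 0 + 1 + 2 + 1 + 0 + 1 + 1 + 2 + 1 + 1 + 0 + 1 + 2 + 2 + 1 + 0 + 1 + 3 + 1 + 3 + 0 + 2 + 1 + 0 + 1 = 29
distinct = 378 − 29 = 349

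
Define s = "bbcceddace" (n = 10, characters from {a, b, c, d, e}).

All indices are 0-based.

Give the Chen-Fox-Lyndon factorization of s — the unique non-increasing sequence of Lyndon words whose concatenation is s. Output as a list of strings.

["bbccedd", "ace"]

emit factor 1: 'bbccedd' (i=0, period=7)
emit factor 2: 'ace' (i=7, period=3)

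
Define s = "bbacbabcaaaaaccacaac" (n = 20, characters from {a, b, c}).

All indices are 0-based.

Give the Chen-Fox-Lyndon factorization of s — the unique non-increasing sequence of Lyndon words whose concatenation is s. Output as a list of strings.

emit factor 1: 'b' (i=0, period=1)
emit factor 2: 'b' (i=1, period=1)
emit factor 3: 'acb' (i=2, period=3)
emit factor 4: 'abc' (i=5, period=3)
emit factor 5: 'aaaaaccacaac' (i=8, period=12)

["b", "b", "acb", "abc", "aaaaaccacaac"]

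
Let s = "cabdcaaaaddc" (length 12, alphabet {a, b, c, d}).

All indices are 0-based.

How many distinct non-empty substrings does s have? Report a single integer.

sorted suffixes:
  #0 SA[0]=5  'aaaaddc'
  #1 SA[1]=6  'aaaddc'
  #2 SA[2]=7  'aaddc'
  #3 SA[3]=1  'abdcaaaaddc'
  #4 SA[4]=8  'addc'
  #5 SA[5]=2  'bdcaaaaddc'
  #6 SA[6]=11  'c'
  #7 SA[7]=4  'caaaaddc'
  #8 SA[8]=0  'cabdcaaaaddc'
  #9 SA[9]=10  'dc'
  #10 SA[10]=3  'dcaaaaddc'
  #11 SA[11]=9  'ddc'

SA = [5, 6, 7, 1, 8, 2, 11, 4, 0, 10, 3, 9]
rank  pair      lcp
   1  s[5:],s[6:]  3  'aaa'
   2  s[6:],s[7:]  2  'aa'
   3  s[7:],s[1:]  1  'a'
   4  s[1:],s[8:]  1  'a'
   5  s[8:],s[2:]  0  ''
   6  s[2:],s[11:]  0  ''
   7  s[11:],s[4:]  1  'c'
   8  s[4:],s[0:]  2  'ca'
   9  s[0:],s[10:]  0  ''
  10  s[10:],s[3:]  2  'dc'
  11  s[3:],s[9:]  1  'd'

n(n+1)/2 = 12·13/2 = 78
Σ LCP = 0 + 3 + 2 + 1 + 1 + 0 + 0 + 1 + 2 + 0 + 2 + 1 = 13
distinct = 78 − 13 = 65

65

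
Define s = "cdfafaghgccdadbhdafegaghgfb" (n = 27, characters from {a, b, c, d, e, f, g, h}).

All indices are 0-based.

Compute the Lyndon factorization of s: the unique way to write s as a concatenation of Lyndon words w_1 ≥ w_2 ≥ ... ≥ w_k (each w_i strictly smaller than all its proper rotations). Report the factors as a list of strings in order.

["cdf", "afaghgccd", "adbhdafegaghgfb"]

emit factor 1: 'cdf' (i=0, period=3)
emit factor 2: 'afaghgccd' (i=3, period=9)
emit factor 3: 'adbhdafegaghgfb' (i=12, period=15)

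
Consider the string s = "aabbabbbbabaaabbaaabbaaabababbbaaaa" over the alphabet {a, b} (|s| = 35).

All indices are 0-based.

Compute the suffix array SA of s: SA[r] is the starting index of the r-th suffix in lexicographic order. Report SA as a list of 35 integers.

[34, 33, 32, 31, 21, 16, 11, 22, 17, 12, 0, 9, 23, 25, 18, 13, 1, 27, 4, 30, 20, 15, 10, 8, 24, 26, 3, 29, 19, 14, 7, 2, 28, 6, 5]

sorted suffixes:
  #0 SA[0]=34  'a'
  #1 SA[1]=33  'aa'
  #2 SA[2]=32  'aaa'
  #3 SA[3]=31  'aaaa'
  #4 SA[4]=21  'aaabababbbaaaa'
  #5 SA[5]=16  'aaabbaaabababbbaaaa'
  #6 SA[6]=11  'aaabbaaabbaaabababbbaaaa'
  #7 SA[7]=22  'aabababbbaaaa'
  #8 SA[8]=17  'aabbaaabababbbaaaa'
  #9 SA[9]=12  'aabbaaabbaaabababbbaaaa'
  #10 SA[10]=0  'aabbabbbbabaaabbaaabbaaabababbbaaaa'
  #11 SA[11]=9  'abaaabbaaabbaaabababbbaaaa'
  #12 SA[12]=23  'abababbbaaaa'
  #13 SA[13]=25  'ababbbaaaa'
  #14 SA[14]=18  'abbaaabababbbaaaa'
  #15 SA[15]=13  'abbaaabbaaabababbbaaaa'
  #16 SA[16]=1  'abbabbbbabaaabbaaabbaaabababbbaaaa'
  #17 SA[17]=27  'abbbaaaa'
  #18 SA[18]=4  'abbbbabaaabbaaabbaaabababbbaaaa'
  #19 SA[19]=30  'baaaa'
  #20 SA[20]=20  'baaabababbbaaaa'
  #21 SA[21]=15  'baaabbaaabababbbaaaa'
  #22 SA[22]=10  'baaabbaaabbaaabababbbaaaa'
  #23 SA[23]=8  'babaaabbaaabbaaabababbbaaaa'
  #24 SA[24]=24  'bababbbaaaa'
  #25 SA[25]=26  'babbbaaaa'
  #26 SA[26]=3  'babbbbabaaabbaaabbaaabababbbaaaa'
  #27 SA[27]=29  'bbaaaa'
  #28 SA[28]=19  'bbaaabababbbaaaa'
  #29 SA[29]=14  'bbaaabbaaabababbbaaaa'
  #30 SA[30]=7  'bbabaaabbaaabbaaabababbbaaaa'
  #31 SA[31]=2  'bbabbbbabaaabbaaabbaaabababbbaaaa'
  #32 SA[32]=28  'bbbaaaa'
  #33 SA[33]=6  'bbbabaaabbaaabbaaabababbbaaaa'
  #34 SA[34]=5  'bbbbabaaabbaaabbaaabababbbaaaa'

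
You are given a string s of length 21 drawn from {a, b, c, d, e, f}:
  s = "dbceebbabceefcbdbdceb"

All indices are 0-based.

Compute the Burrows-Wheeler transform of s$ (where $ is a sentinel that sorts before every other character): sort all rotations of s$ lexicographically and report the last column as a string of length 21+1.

rank  rotation                last
    0  $dbceebbabceefcbdbdceb  b
    1  abceefcbdbdceb$dbceebb  b
    2  b$dbceebbabceefcbdbdce  e
    3  babceefcbdbdceb$dbceeb  b
    4  bbabceefcbdbdceb$dbcee  e
    5  bceebbabceefcbdbdceb$d  d
    6  bceefcbdbdceb$dbceebba  a
    7  bdbdceb$dbceebbabceefc  c
    8  bdceb$dbceebbabceefcbd  d
    9  cbdbdceb$dbceebbabceef  f
   10  ceb$dbceebbabceefcbdbd  d
   11  ceebbabceefcbdbdceb$db  b
   12  ceefcbdbdceb$dbceebbab  b
   13  dbceebbabceefcbdbdceb$  $
   14  dbdceb$dbceebbabceefcb  b
   15  dceb$dbceebbabceefcbdb  b
   16  eb$dbceebbabceefcbdbdc  c
   17  ebbabceefcbdbdceb$dbce  e
   18  eebbabceefcbdbdceb$dbc  c
   19  eefcbdbdceb$dbceebbabc  c
   20  efcbdbdceb$dbceebbabce  e
   21  fcbdbdceb$dbceebbabcee  e

bbebedacdfdbb$bbceccee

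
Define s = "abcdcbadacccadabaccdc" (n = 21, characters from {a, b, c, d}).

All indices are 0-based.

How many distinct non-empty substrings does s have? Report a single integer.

202

sorted suffixes:
  #0 SA[0]=14  'abaccdc'
  #1 SA[1]=0  'abcdcbadacccadabaccdc'
  #2 SA[2]=8  'acccadabaccdc'
  #3 SA[3]=16  'accdc'
  #4 SA[4]=12  'adabaccdc'
  #5 SA[5]=6  'adacccadabaccdc'
  #6 SA[6]=15  'baccdc'
  #7 SA[7]=5  'badacccadabaccdc'
  #8 SA[8]=1  'bcdcbadacccadabaccdc'
  #9 SA[9]=20  'c'
  #10 SA[10]=11  'cadabaccdc'
  #11 SA[11]=4  'cbadacccadabaccdc'
  #12 SA[12]=10  'ccadabaccdc'
  #13 SA[13]=9  'cccadabaccdc'
  #14 SA[14]=17  'ccdc'
  #15 SA[15]=18  'cdc'
  #16 SA[16]=2  'cdcbadacccadabaccdc'
  #17 SA[17]=13  'dabaccdc'
  #18 SA[18]=7  'dacccadabaccdc'
  #19 SA[19]=19  'dc'
  #20 SA[20]=3  'dcbadacccadabaccdc'

SA = [14, 0, 8, 16, 12, 6, 15, 5, 1, 20, 11, 4, 10, 9, 17, 18, 2, 13, 7, 19, 3]
rank  pair      lcp
   1  s[14:],s[0:]  2  'ab'
   2  s[0:],s[8:]  1  'a'
   3  s[8:],s[16:]  3  'acc'
   4  s[16:],s[12:]  1  'a'
   5  s[12:],s[6:]  3  'ada'
   6  s[6:],s[15:]  0  ''
   7  s[15:],s[5:]  2  'ba'
   8  s[5:],s[1:]  1  'b'
   9  s[1:],s[20:]  0  ''
  10  s[20:],s[11:]  1  'c'
  11  s[11:],s[4:]  1  'c'
  12  s[4:],s[10:]  1  'c'
  13  s[10:],s[9:]  2  'cc'
  14  s[9:],s[17:]  2  'cc'
  15  s[17:],s[18:]  1  'c'
  16  s[18:],s[2:]  3  'cdc'
  17  s[2:],s[13:]  0  ''
  18  s[13:],s[7:]  2  'da'
  19  s[7:],s[19:]  1  'd'
  20  s[19:],s[3:]  2  'dc'

n(n+1)/2 = 21·22/2 = 231
Σ LCP = 0 + 2 + 1 + 3 + 1 + 3 + 0 + 2 + 1 + 0 + 1 + 1 + 1 + 2 + 2 + 1 + 3 + 0 + 2 + 1 + 2 = 29
distinct = 231 − 29 = 202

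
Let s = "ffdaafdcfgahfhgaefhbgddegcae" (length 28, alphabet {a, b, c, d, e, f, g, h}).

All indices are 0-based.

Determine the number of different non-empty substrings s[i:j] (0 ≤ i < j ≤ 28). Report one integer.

382

rank→(start, suffix):
  0 → (3, 'aafdcfgahfhgaefhbgddegcae')
  1 → (26, 'ae')
  2 → (15, 'aefhbgddegcae')
  3 → (4, 'afdcfgahfhgaefhbgddegcae')
  4 → (10, 'ahfhgaefhbgddegcae')
  5 → (19, 'bgddegcae')
  6 → (25, 'cae')
  7 → (7, 'cfgahfhgaefhbgddegcae')
  8 → (2, 'daafdcfgahfhgaefhbgddegcae')
  9 → (6, 'dcfgahfhgaefhbgddegcae')
  10 → (21, 'ddegcae')
  11 → (22, 'degcae')
  12 → (27, 'e')
  13 → (16, 'efhbgddegcae')
  14 → (23, 'egcae')
  15 → (1, 'fdaafdcfgahfhgaefhbgddegcae')
  16 → (5, 'fdcfgahfhgaefhbgddegcae')
  17 → (0, 'ffdaafdcfgahfhgaefhbgddegcae')
  18 → (8, 'fgahfhgaefhbgddegcae')
  19 → (17, 'fhbgddegcae')
  20 → (12, 'fhgaefhbgddegcae')
  21 → (14, 'gaefhbgddegcae')
  22 → (9, 'gahfhgaefhbgddegcae')
  23 → (24, 'gcae')
  24 → (20, 'gddegcae')
  25 → (18, 'hbgddegcae')
  26 → (11, 'hfhgaefhbgddegcae')
  27 → (13, 'hgaefhbgddegcae')

SA = [3, 26, 15, 4, 10, 19, 25, 7, 2, 6, 21, 22, 27, 16, 23, 1, 5, 0, 8, 17, 12, 14, 9, 24, 20, 18, 11, 13]
[i] adj suffixes → lcp
  [1] 3/26 → 1 ('a')
  [2] 26/15 → 2 ('ae')
  [3] 15/4 → 1 ('a')
  [4] 4/10 → 1 ('a')
  [5] 10/19 → 0 ('')
  [6] 19/25 → 0 ('')
  [7] 25/7 → 1 ('c')
  [8] 7/2 → 0 ('')
  [9] 2/6 → 1 ('d')
  [10] 6/21 → 1 ('d')
  [11] 21/22 → 1 ('d')
  [12] 22/27 → 0 ('')
  [13] 27/16 → 1 ('e')
  [14] 16/23 → 1 ('e')
  [15] 23/1 → 0 ('')
  [16] 1/5 → 2 ('fd')
  [17] 5/0 → 1 ('f')
  [18] 0/8 → 1 ('f')
  [19] 8/17 → 1 ('f')
  [20] 17/12 → 2 ('fh')
  [21] 12/14 → 0 ('')
  [22] 14/9 → 2 ('ga')
  [23] 9/24 → 1 ('g')
  [24] 24/20 → 1 ('g')
  [25] 20/18 → 0 ('')
  [26] 18/11 → 1 ('h')
  [27] 11/13 → 1 ('h')

n(n+1)/2 = 28·29/2 = 406
Σ LCP = 0 + 1 + 2 + 1 + 1 + 0 + 0 + 1 + 0 + 1 + 1 + 1 + 0 + 1 + 1 + 0 + 2 + 1 + 1 + 1 + 2 + 0 + 2 + 1 + 1 + 0 + 1 + 1 = 24
distinct = 406 − 24 = 382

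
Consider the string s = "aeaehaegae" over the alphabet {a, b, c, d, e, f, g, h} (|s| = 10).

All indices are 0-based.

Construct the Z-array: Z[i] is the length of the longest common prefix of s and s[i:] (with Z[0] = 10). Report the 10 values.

Z[0]=10
i=1: fresh scan; Z[1]=0
i=2: fresh scan; Z[2]=2 scan→box=[2,4)
i=3: min(r-i=1, Z[1]=0)=0; Z[3]=0
i=4: fresh scan; Z[4]=0
i=5: fresh scan; Z[5]=2 scan→box=[5,7)
i=6: min(r-i=1, Z[1]=0)=0; Z[6]=0
i=7: fresh scan; Z[7]=0
i=8: fresh scan; Z[8]=2 scan→box=[8,10)
i=9: min(r-i=1, Z[1]=0)=0; Z[9]=0

[10, 0, 2, 0, 0, 2, 0, 0, 2, 0]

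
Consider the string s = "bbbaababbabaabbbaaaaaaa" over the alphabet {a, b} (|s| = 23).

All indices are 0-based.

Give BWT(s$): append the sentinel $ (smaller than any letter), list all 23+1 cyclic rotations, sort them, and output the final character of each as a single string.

rank  rotation                  last
    0  $bbbaababbabaabbbaaaaaaa  a
    1  a$bbbaababbabaabbbaaaaaa  a
    2  aa$bbbaababbabaabbbaaaaa  a
    3  aaa$bbbaababbabaabbbaaaa  a
    4  aaaa$bbbaababbabaabbbaaa  a
    5  aaaaa$bbbaababbabaabbbaa  a
    6  aaaaaa$bbbaababbabaabbba  a
    7  aaaaaaa$bbbaababbabaabbb  b
    8  aababbabaabbbaaaaaaa$bbb  b
    9  aabbbaaaaaaa$bbbaababbab  b
   10  abaabbbaaaaaaa$bbbaababb  b
   11  ababbabaabbbaaaaaaa$bbba  a
   12  abbabaabbbaaaaaaa$bbbaab  b
   13  abbbaaaaaaa$bbbaababbaba  a
   14  baaaaaaa$bbbaababbabaabb  b
   15  baababbabaabbbaaaaaaa$bb  b
   16  baabbbaaaaaaa$bbbaababba  a
   17  babaabbbaaaaaaa$bbbaabab  b
   18  babbabaabbbaaaaaaa$bbbaa  a
   19  bbaaaaaaa$bbbaababbabaab  b
   20  bbaababbabaabbbaaaaaaa$b  b
   21  bbabaabbbaaaaaaa$bbbaaba  a
   22  bbbaaaaaaa$bbbaababbabaa  a
   23  bbbaababbabaabbbaaaaaaa$  $

aaaaaaabbbbababbababbaa$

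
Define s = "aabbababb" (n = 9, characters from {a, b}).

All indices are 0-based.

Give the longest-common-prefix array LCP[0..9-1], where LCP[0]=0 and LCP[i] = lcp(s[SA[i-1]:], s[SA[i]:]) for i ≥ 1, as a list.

[0, 1, 2, 3, 0, 1, 3, 1, 2]

rank→(start, suffix):
  0 → (0, 'aabbababb')
  1 → (4, 'ababb')
  2 → (6, 'abb')
  3 → (1, 'abbababb')
  4 → (8, 'b')
  5 → (3, 'bababb')
  6 → (5, 'babb')
  7 → (7, 'bb')
  8 → (2, 'bbababb')

SA = [0, 4, 6, 1, 8, 3, 5, 7, 2]
i: (SA[i-1],SA[i]) lcp shared
  1: (0,4) 1 'a'
  2: (4,6) 2 'ab'
  3: (6,1) 3 'abb'
  4: (1,8) 0 ''
  5: (8,3) 1 'b'
  6: (3,5) 3 'bab'
  7: (5,7) 1 'b'
  8: (7,2) 2 'bb'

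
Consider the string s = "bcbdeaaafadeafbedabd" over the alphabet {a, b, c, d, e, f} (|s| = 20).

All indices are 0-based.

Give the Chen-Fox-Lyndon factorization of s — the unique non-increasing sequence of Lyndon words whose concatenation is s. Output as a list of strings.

emit factor 1: 'bcbde' (i=0, period=5)
emit factor 2: 'aaafadeafbedabd' (i=5, period=15)

["bcbde", "aaafadeafbedabd"]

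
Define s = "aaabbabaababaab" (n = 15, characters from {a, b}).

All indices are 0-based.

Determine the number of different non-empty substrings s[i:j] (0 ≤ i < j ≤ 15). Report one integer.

85

sorted suffixes:
  #0 SA[0]=0  'aaabbabaababaab'
  #1 SA[1]=12  'aab'
  #2 SA[2]=7  'aababaab'
  #3 SA[3]=1  'aabbabaababaab'
  #4 SA[4]=13  'ab'
  #5 SA[5]=10  'abaab'
  #6 SA[6]=5  'abaababaab'
  #7 SA[7]=8  'ababaab'
  #8 SA[8]=2  'abbabaababaab'
  #9 SA[9]=14  'b'
  #10 SA[10]=11  'baab'
  #11 SA[11]=6  'baababaab'
  #12 SA[12]=9  'babaab'
  #13 SA[13]=4  'babaababaab'
  #14 SA[14]=3  'bbabaababaab'

SA = [0, 12, 7, 1, 13, 10, 5, 8, 2, 14, 11, 6, 9, 4, 3]
rank  pair      lcp
   1  s[0:],s[12:]  2  'aa'
   2  s[12:],s[7:]  3  'aab'
   3  s[7:],s[1:]  3  'aab'
   4  s[1:],s[13:]  1  'a'
   5  s[13:],s[10:]  2  'ab'
   6  s[10:],s[5:]  5  'abaab'
   7  s[5:],s[8:]  3  'aba'
   8  s[8:],s[2:]  2  'ab'
   9  s[2:],s[14:]  0  ''
  10  s[14:],s[11:]  1  'b'
  11  s[11:],s[6:]  4  'baab'
  12  s[6:],s[9:]  2  'ba'
  13  s[9:],s[4:]  6  'babaab'
  14  s[4:],s[3:]  1  'b'

n(n+1)/2 = 15·16/2 = 120
Σ LCP = 0 + 2 + 3 + 3 + 1 + 2 + 5 + 3 + 2 + 0 + 1 + 4 + 2 + 6 + 1 = 35
distinct = 120 − 35 = 85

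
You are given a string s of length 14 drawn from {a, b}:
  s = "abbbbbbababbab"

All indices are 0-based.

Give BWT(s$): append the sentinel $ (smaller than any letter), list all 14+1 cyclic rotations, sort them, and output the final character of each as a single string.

rank  rotation         last
    0  $abbbbbbababbab  b
    1  ab$abbbbbbababb  b
    2  ababbab$abbbbbb  b
    3  abbab$abbbbbbab  b
    4  abbbbbbababbab$  $
    5  b$abbbbbbababba  a
    6  bab$abbbbbbabab  b
    7  bababbab$abbbbb  b
    8  babbab$abbbbbba  a
    9  bbab$abbbbbbaba  a
   10  bbababbab$abbbb  b
   11  bbbababbab$abbb  b
   12  bbbbababbab$abb  b
   13  bbbbbababbab$ab  b
   14  bbbbbbababbab$a  a

bbbb$abbaabbbba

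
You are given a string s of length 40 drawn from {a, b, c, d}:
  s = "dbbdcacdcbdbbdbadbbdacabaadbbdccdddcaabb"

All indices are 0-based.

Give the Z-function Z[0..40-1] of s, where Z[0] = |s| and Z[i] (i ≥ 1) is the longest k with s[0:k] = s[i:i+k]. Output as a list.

Z[0]=40
i=1: i≥r, start 0; Z[1]=0
i=2: i≥r, start 0; Z[2]=0
i=3: i≥r, start 0; Z[3]=1 scan→box=[3,4)
i=4: i≥r, start 0; Z[4]=0
i=5: i≥r, start 0; Z[5]=0
i=6: i≥r, start 0; Z[6]=0
i=7: i≥r, start 0; Z[7]=1 scan→box=[7,8)
i=8: i≥r, start 0; Z[8]=0
i=9: i≥r, start 0; Z[9]=0
i=10: i≥r, start 0; Z[10]=4 scan→box=[10,14)
i=11: min(r-i=3, Z[1]=0)=0; Z[11]=0
i=12: min(r-i=2, Z[2]=0)=0; Z[12]=0
i=13: min(r-i=1, Z[3]=1)=1; Z[13]=2 scan→box=[13,15)
i=14: min(r-i=1, Z[1]=0)=0; Z[14]=0
i=15: i≥r, start 0; Z[15]=0
i=16: i≥r, start 0; Z[16]=4 scan→box=[16,20)
i=17: min(r-i=3, Z[1]=0)=0; Z[17]=0
i=18: min(r-i=2, Z[2]=0)=0; Z[18]=0
i=19: min(r-i=1, Z[3]=1)=1; Z[19]=1
i=20: i≥r, start 0; Z[20]=0
i=21: i≥r, start 0; Z[21]=0
i=22: i≥r, start 0; Z[22]=0
i=23: i≥r, start 0; Z[23]=0
i=24: i≥r, start 0; Z[24]=0
i=25: i≥r, start 0; Z[25]=0
i=26: i≥r, start 0; Z[26]=5 scan→box=[26,31)
i=27: min(r-i=4, Z[1]=0)=0; Z[27]=0
i=28: min(r-i=3, Z[2]=0)=0; Z[28]=0
i=29: min(r-i=2, Z[3]=1)=1; Z[29]=1
i=30: min(r-i=1, Z[4]=0)=0; Z[30]=0
i=31: i≥r, start 0; Z[31]=0
i=32: i≥r, start 0; Z[32]=1 scan→box=[32,33)
i=33: i≥r, start 0; Z[33]=1 scan→box=[33,34)
i=34: i≥r, start 0; Z[34]=1 scan→box=[34,35)
i=35: i≥r, start 0; Z[35]=0
i=36: i≥r, start 0; Z[36]=0
i=37: i≥r, start 0; Z[37]=0
i=38: i≥r, start 0; Z[38]=0
i=39: i≥r, start 0; Z[39]=0

[40, 0, 0, 1, 0, 0, 0, 1, 0, 0, 4, 0, 0, 2, 0, 0, 4, 0, 0, 1, 0, 0, 0, 0, 0, 0, 5, 0, 0, 1, 0, 0, 1, 1, 1, 0, 0, 0, 0, 0]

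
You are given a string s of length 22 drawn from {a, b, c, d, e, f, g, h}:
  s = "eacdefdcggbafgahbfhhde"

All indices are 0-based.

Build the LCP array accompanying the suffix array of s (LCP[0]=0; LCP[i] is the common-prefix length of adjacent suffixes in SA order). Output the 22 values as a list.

sorted suffixes:
  #0 SA[0]=1  'acdefdcggbafgahbfhhde'
  #1 SA[1]=11  'afgahbfhhde'
  #2 SA[2]=14  'ahbfhhde'
  #3 SA[3]=10  'bafgahbfhhde'
  #4 SA[4]=16  'bfhhde'
  #5 SA[5]=2  'cdefdcggbafgahbfhhde'
  #6 SA[6]=7  'cggbafgahbfhhde'
  #7 SA[7]=6  'dcggbafgahbfhhde'
  #8 SA[8]=20  'de'
  #9 SA[9]=3  'defdcggbafgahbfhhde'
  #10 SA[10]=21  'e'
  #11 SA[11]=0  'eacdefdcggbafgahbfhhde'
  #12 SA[12]=4  'efdcggbafgahbfhhde'
  #13 SA[13]=5  'fdcggbafgahbfhhde'
  #14 SA[14]=12  'fgahbfhhde'
  #15 SA[15]=17  'fhhde'
  #16 SA[16]=13  'gahbfhhde'
  #17 SA[17]=9  'gbafgahbfhhde'
  #18 SA[18]=8  'ggbafgahbfhhde'
  #19 SA[19]=15  'hbfhhde'
  #20 SA[20]=19  'hde'
  #21 SA[21]=18  'hhde'

SA = [1, 11, 14, 10, 16, 2, 7, 6, 20, 3, 21, 0, 4, 5, 12, 17, 13, 9, 8, 15, 19, 18]
i: (SA[i-1],SA[i]) lcp shared
  1: (1,11) 1 'a'
  2: (11,14) 1 'a'
  3: (14,10) 0 ''
  4: (10,16) 1 'b'
  5: (16,2) 0 ''
  6: (2,7) 1 'c'
  7: (7,6) 0 ''
  8: (6,20) 1 'd'
  9: (20,3) 2 'de'
  10: (3,21) 0 ''
  11: (21,0) 1 'e'
  12: (0,4) 1 'e'
  13: (4,5) 0 ''
  14: (5,12) 1 'f'
  15: (12,17) 1 'f'
  16: (17,13) 0 ''
  17: (13,9) 1 'g'
  18: (9,8) 1 'g'
  19: (8,15) 0 ''
  20: (15,19) 1 'h'
  21: (19,18) 1 'h'

[0, 1, 1, 0, 1, 0, 1, 0, 1, 2, 0, 1, 1, 0, 1, 1, 0, 1, 1, 0, 1, 1]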